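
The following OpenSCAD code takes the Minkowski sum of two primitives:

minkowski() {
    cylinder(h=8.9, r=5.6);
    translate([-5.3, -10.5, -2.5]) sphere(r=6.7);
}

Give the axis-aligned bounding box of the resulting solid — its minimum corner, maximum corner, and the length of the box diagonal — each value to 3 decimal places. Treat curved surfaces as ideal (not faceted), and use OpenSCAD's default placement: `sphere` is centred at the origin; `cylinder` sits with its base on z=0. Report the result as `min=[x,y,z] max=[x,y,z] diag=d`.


A = translate([-5.3, -10.5, -2.5]) sphere(r=6.7) → bbox [-12,-17.2,-9.2] .. [1.4,-3.8,4.2]
B = cylinder(h=8.9, r=5.6) → bbox [-5.6,-5.6,0] .. [5.6,5.6,8.9]
lo = A.lo+B.lo = [-12-5.6, -17.2-5.6, -9.2+0] = [-17.600,-22.800,-9.200]
hi = A.hi+B.hi = [1.4+5.6, -3.8+5.6, 4.2+8.9] = [7.000,1.800,13.100]
diag = √(24.6²+24.6²+22.3²) = √1707.61 = 41.323

min=[-17.600,-22.800,-9.200] max=[7.000,1.800,13.100] diag=41.323


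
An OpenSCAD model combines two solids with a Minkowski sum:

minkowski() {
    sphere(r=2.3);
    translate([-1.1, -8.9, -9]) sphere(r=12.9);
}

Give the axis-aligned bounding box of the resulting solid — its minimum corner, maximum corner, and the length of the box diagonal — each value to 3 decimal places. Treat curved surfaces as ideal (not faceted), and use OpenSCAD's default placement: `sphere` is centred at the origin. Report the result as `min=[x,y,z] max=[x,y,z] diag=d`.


A = translate([-1.1, -8.9, -9]) sphere(r=12.9) → bbox [-14,-21.8,-21.9] .. [11.8,4,3.9]
B = sphere(r=2.3) → bbox [-2.3,-2.3,-2.3] .. [2.3,2.3,2.3]
lo = A.lo+B.lo = [-14-2.3, -21.8-2.3, -21.9-2.3] = [-16.300,-24.100,-24.200]
hi = A.hi+B.hi = [11.8+2.3, 4+2.3, 3.9+2.3] = [14.100,6.300,6.200]
diag = √(30.4²+30.4²+30.4²) = √2772.48 = 52.654

min=[-16.300,-24.100,-24.200] max=[14.100,6.300,6.200] diag=52.654


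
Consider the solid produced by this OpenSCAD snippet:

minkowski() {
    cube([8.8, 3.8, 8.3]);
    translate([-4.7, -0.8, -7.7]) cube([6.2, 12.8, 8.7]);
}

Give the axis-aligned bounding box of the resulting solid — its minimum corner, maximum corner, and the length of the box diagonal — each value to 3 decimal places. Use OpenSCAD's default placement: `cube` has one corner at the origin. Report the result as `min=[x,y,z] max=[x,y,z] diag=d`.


A = translate([-4.7, -0.8, -7.7]) cube([6.2, 12.8, 8.7]) → bbox [-4.7,-0.8,-7.7] .. [1.5,12,1]
B = cube([8.8, 3.8, 8.3]) → bbox [0,0,0] .. [8.8,3.8,8.3]
lo = A.lo+B.lo = [-4.7+0, -0.8+0, -7.7+0] = [-4.700,-0.800,-7.700]
hi = A.hi+B.hi = [1.5+8.8, 12+3.8, 1+8.3] = [10.300,15.800,9.300]
diag = √(15²+16.6²+17²) = √789.56 = 28.099

min=[-4.700,-0.800,-7.700] max=[10.300,15.800,9.300] diag=28.099


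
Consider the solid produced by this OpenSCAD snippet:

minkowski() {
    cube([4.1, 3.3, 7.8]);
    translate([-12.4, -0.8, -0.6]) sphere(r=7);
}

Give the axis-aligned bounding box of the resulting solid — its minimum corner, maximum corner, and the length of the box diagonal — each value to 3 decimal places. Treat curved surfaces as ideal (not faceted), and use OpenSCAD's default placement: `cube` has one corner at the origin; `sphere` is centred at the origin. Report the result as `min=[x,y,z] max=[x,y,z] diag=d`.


A = translate([-12.4, -0.8, -0.6]) sphere(r=7) → bbox [-19.4,-7.8,-7.6] .. [-5.4,6.2,6.4]
B = cube([4.1, 3.3, 7.8]) → bbox [0,0,0] .. [4.1,3.3,7.8]
lo = A.lo+B.lo = [-19.4+0, -7.8+0, -7.6+0] = [-19.400,-7.800,-7.600]
hi = A.hi+B.hi = [-5.4+4.1, 6.2+3.3, 6.4+7.8] = [-1.300,9.500,14.200]
diag = √(18.1²+17.3²+21.8²) = √1102.14 = 33.198

min=[-19.400,-7.800,-7.600] max=[-1.300,9.500,14.200] diag=33.198


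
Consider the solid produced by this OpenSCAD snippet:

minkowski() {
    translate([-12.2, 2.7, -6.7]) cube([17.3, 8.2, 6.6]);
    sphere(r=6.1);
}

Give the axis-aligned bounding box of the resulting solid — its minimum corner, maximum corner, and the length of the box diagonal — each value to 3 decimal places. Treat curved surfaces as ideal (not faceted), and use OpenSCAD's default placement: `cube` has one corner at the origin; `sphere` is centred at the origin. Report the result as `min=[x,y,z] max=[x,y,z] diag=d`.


A = translate([-12.2, 2.7, -6.7]) cube([17.3, 8.2, 6.6]) → bbox [-12.2,2.7,-6.7] .. [5.1,10.9,-0.1]
B = sphere(r=6.1) → bbox [-6.1,-6.1,-6.1] .. [6.1,6.1,6.1]
lo = A.lo+B.lo = [-12.2-6.1, 2.7-6.1, -6.7-6.1] = [-18.300,-3.400,-12.800]
hi = A.hi+B.hi = [5.1+6.1, 10.9+6.1, -0.1+6.1] = [11.200,17.000,6.000]
diag = √(29.5²+20.4²+18.8²) = √1639.85 = 40.495

min=[-18.300,-3.400,-12.800] max=[11.200,17.000,6.000] diag=40.495


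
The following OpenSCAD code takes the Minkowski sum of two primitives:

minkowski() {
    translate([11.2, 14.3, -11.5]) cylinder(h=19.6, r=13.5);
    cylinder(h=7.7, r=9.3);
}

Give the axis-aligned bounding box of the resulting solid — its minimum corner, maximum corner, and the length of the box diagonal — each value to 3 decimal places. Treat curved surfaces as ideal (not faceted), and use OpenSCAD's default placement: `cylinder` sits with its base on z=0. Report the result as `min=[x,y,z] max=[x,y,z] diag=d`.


min=[-11.600,-8.500,-11.500] max=[34.000,37.100,15.800] diag=70.029

A = translate([11.2, 14.3, -11.5]) cylinder(h=19.6, r=13.5) → bbox [-2.3,0.8,-11.5] .. [24.7,27.8,8.1]
B = cylinder(h=7.7, r=9.3) → bbox [-9.3,-9.3,0] .. [9.3,9.3,7.7]
lo = A.lo+B.lo = [-2.3-9.3, 0.8-9.3, -11.5+0] = [-11.600,-8.500,-11.500]
hi = A.hi+B.hi = [24.7+9.3, 27.8+9.3, 8.1+7.7] = [34.000,37.100,15.800]
diag = √(45.6²+45.6²+27.3²) = √4904.01 = 70.029


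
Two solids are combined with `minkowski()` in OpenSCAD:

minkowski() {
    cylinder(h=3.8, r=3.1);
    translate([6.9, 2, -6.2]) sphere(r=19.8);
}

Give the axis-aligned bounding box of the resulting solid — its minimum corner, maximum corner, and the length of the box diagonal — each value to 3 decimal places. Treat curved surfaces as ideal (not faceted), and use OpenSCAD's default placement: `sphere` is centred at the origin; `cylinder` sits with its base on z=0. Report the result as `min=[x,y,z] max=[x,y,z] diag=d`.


A = translate([6.9, 2, -6.2]) sphere(r=19.8) → bbox [-12.9,-17.8,-26] .. [26.7,21.8,13.6]
B = cylinder(h=3.8, r=3.1) → bbox [-3.1,-3.1,0] .. [3.1,3.1,3.8]
lo = A.lo+B.lo = [-12.9-3.1, -17.8-3.1, -26+0] = [-16.000,-20.900,-26.000]
hi = A.hi+B.hi = [26.7+3.1, 21.8+3.1, 13.6+3.8] = [29.800,24.900,17.400]
diag = √(45.8²+45.8²+43.4²) = √6078.84 = 77.967

min=[-16.000,-20.900,-26.000] max=[29.800,24.900,17.400] diag=77.967


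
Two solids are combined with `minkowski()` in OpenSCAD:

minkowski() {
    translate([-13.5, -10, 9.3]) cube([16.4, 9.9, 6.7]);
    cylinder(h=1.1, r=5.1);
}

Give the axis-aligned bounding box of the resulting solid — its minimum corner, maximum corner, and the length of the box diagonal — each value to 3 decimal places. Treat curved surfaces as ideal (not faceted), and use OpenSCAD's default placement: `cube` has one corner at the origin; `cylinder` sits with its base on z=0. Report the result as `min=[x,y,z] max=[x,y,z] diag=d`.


A = translate([-13.5, -10, 9.3]) cube([16.4, 9.9, 6.7]) → bbox [-13.5,-10,9.3] .. [2.9,-0.1,16]
B = cylinder(h=1.1, r=5.1) → bbox [-5.1,-5.1,0] .. [5.1,5.1,1.1]
lo = A.lo+B.lo = [-13.5-5.1, -10-5.1, 9.3+0] = [-18.600,-15.100,9.300]
hi = A.hi+B.hi = [2.9+5.1, -0.1+5.1, 16+1.1] = [8.000,5.000,17.100]
diag = √(26.6²+20.1²+7.8²) = √1172.41 = 34.240

min=[-18.600,-15.100,9.300] max=[8.000,5.000,17.100] diag=34.240


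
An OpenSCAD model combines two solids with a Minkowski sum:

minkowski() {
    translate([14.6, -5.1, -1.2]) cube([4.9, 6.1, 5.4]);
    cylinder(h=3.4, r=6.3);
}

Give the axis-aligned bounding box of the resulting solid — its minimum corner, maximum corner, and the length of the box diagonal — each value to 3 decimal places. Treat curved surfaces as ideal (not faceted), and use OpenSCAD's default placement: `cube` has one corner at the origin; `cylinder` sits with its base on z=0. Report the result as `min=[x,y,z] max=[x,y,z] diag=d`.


A = translate([14.6, -5.1, -1.2]) cube([4.9, 6.1, 5.4]) → bbox [14.6,-5.1,-1.2] .. [19.5,1,4.2]
B = cylinder(h=3.4, r=6.3) → bbox [-6.3,-6.3,0] .. [6.3,6.3,3.4]
lo = A.lo+B.lo = [14.6-6.3, -5.1-6.3, -1.2+0] = [8.300,-11.400,-1.200]
hi = A.hi+B.hi = [19.5+6.3, 1+6.3, 4.2+3.4] = [25.800,7.300,7.600]
diag = √(17.5²+18.7²+8.8²) = √733.38 = 27.081

min=[8.300,-11.400,-1.200] max=[25.800,7.300,7.600] diag=27.081


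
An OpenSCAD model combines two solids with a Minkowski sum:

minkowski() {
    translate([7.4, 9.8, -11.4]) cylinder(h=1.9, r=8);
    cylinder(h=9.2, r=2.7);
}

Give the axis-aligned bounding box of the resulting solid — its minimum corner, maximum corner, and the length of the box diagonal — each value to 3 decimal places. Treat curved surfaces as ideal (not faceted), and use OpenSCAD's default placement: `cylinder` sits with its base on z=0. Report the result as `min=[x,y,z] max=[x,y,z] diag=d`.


min=[-3.300,-0.900,-11.400] max=[18.100,20.500,-0.300] diag=32.236

A = translate([7.4, 9.8, -11.4]) cylinder(h=1.9, r=8) → bbox [-0.6,1.8,-11.4] .. [15.4,17.8,-9.5]
B = cylinder(h=9.2, r=2.7) → bbox [-2.7,-2.7,0] .. [2.7,2.7,9.2]
lo = A.lo+B.lo = [-0.6-2.7, 1.8-2.7, -11.4+0] = [-3.300,-0.900,-11.400]
hi = A.hi+B.hi = [15.4+2.7, 17.8+2.7, -9.5+9.2] = [18.100,20.500,-0.300]
diag = √(21.4²+21.4²+11.1²) = √1039.13 = 32.236


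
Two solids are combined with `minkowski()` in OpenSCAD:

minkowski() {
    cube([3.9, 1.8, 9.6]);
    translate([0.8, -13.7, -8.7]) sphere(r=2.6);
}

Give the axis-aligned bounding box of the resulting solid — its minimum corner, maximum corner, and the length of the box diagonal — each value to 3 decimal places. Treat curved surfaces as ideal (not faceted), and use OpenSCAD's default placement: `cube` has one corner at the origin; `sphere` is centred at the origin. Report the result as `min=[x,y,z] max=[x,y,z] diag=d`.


A = translate([0.8, -13.7, -8.7]) sphere(r=2.6) → bbox [-1.8,-16.3,-11.3] .. [3.4,-11.1,-6.1]
B = cube([3.9, 1.8, 9.6]) → bbox [0,0,0] .. [3.9,1.8,9.6]
lo = A.lo+B.lo = [-1.8+0, -16.3+0, -11.3+0] = [-1.800,-16.300,-11.300]
hi = A.hi+B.hi = [3.4+3.9, -11.1+1.8, -6.1+9.6] = [7.300,-9.300,3.500]
diag = √(9.1²+7²+14.8²) = √350.85 = 18.731

min=[-1.800,-16.300,-11.300] max=[7.300,-9.300,3.500] diag=18.731


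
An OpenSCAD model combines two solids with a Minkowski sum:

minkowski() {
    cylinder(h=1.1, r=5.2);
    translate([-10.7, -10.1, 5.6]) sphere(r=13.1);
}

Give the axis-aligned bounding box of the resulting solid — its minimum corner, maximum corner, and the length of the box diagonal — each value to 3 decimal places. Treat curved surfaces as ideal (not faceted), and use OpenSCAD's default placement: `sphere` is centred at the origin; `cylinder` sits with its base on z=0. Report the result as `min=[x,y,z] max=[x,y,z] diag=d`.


A = translate([-10.7, -10.1, 5.6]) sphere(r=13.1) → bbox [-23.8,-23.2,-7.5] .. [2.4,3,18.7]
B = cylinder(h=1.1, r=5.2) → bbox [-5.2,-5.2,0] .. [5.2,5.2,1.1]
lo = A.lo+B.lo = [-23.8-5.2, -23.2-5.2, -7.5+0] = [-29.000,-28.400,-7.500]
hi = A.hi+B.hi = [2.4+5.2, 3+5.2, 18.7+1.1] = [7.600,8.200,19.800]
diag = √(36.6²+36.6²+27.3²) = √3424.41 = 58.518

min=[-29.000,-28.400,-7.500] max=[7.600,8.200,19.800] diag=58.518


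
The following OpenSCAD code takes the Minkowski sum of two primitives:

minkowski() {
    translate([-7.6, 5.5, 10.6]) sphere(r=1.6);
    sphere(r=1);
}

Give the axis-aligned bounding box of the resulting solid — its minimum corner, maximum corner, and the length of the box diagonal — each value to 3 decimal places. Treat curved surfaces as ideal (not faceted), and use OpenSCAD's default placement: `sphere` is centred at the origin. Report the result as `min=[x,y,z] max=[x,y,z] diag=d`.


min=[-10.200,2.900,8.000] max=[-5.000,8.100,13.200] diag=9.007

A = translate([-7.6, 5.5, 10.6]) sphere(r=1.6) → bbox [-9.2,3.9,9] .. [-6,7.1,12.2]
B = sphere(r=1) → bbox [-1,-1,-1] .. [1,1,1]
lo = A.lo+B.lo = [-9.2-1, 3.9-1, 9-1] = [-10.200,2.900,8.000]
hi = A.hi+B.hi = [-6+1, 7.1+1, 12.2+1] = [-5.000,8.100,13.200]
diag = √(5.2²+5.2²+5.2²) = √81.12 = 9.007


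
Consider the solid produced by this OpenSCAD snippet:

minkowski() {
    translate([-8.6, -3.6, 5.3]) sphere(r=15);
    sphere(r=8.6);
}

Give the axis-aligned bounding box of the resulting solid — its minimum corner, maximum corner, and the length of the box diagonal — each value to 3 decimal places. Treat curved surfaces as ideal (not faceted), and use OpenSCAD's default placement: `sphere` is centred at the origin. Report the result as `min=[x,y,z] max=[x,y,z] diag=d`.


A = translate([-8.6, -3.6, 5.3]) sphere(r=15) → bbox [-23.6,-18.6,-9.7] .. [6.4,11.4,20.3]
B = sphere(r=8.6) → bbox [-8.6,-8.6,-8.6] .. [8.6,8.6,8.6]
lo = A.lo+B.lo = [-23.6-8.6, -18.6-8.6, -9.7-8.6] = [-32.200,-27.200,-18.300]
hi = A.hi+B.hi = [6.4+8.6, 11.4+8.6, 20.3+8.6] = [15.000,20.000,28.900]
diag = √(47.2²+47.2²+47.2²) = √6683.52 = 81.753

min=[-32.200,-27.200,-18.300] max=[15.000,20.000,28.900] diag=81.753


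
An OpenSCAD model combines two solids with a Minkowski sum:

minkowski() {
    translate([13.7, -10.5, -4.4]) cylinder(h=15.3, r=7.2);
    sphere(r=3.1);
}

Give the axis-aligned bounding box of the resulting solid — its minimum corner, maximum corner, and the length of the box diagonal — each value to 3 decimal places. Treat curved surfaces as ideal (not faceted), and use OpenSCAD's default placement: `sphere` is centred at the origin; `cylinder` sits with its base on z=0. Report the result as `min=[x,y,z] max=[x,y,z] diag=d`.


A = translate([13.7, -10.5, -4.4]) cylinder(h=15.3, r=7.2) → bbox [6.5,-17.7,-4.4] .. [20.9,-3.3,10.9]
B = sphere(r=3.1) → bbox [-3.1,-3.1,-3.1] .. [3.1,3.1,3.1]
lo = A.lo+B.lo = [6.5-3.1, -17.7-3.1, -4.4-3.1] = [3.400,-20.800,-7.500]
hi = A.hi+B.hi = [20.9+3.1, -3.3+3.1, 10.9+3.1] = [24.000,-0.200,14.000]
diag = √(20.6²+20.6²+21.5²) = √1310.97 = 36.207

min=[3.400,-20.800,-7.500] max=[24.000,-0.200,14.000] diag=36.207


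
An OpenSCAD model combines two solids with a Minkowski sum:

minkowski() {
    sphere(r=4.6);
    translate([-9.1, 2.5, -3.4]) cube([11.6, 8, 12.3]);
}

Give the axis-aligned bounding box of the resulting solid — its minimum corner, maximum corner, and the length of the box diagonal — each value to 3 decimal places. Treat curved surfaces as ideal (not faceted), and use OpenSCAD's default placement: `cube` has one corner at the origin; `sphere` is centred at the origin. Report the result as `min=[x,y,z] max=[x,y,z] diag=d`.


A = translate([-9.1, 2.5, -3.4]) cube([11.6, 8, 12.3]) → bbox [-9.1,2.5,-3.4] .. [2.5,10.5,8.9]
B = sphere(r=4.6) → bbox [-4.6,-4.6,-4.6] .. [4.6,4.6,4.6]
lo = A.lo+B.lo = [-9.1-4.6, 2.5-4.6, -3.4-4.6] = [-13.700,-2.100,-8.000]
hi = A.hi+B.hi = [2.5+4.6, 10.5+4.6, 8.9+4.6] = [7.100,15.100,13.500]
diag = √(20.8²+17.2²+21.5²) = √1190.73 = 34.507

min=[-13.700,-2.100,-8.000] max=[7.100,15.100,13.500] diag=34.507


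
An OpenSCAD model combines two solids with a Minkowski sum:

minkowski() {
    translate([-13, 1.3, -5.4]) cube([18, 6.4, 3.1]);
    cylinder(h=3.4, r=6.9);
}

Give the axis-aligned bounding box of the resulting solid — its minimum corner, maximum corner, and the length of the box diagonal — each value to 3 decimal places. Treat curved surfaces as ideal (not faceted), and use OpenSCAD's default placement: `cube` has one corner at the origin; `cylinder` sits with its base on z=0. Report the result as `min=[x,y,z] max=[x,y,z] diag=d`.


A = translate([-13, 1.3, -5.4]) cube([18, 6.4, 3.1]) → bbox [-13,1.3,-5.4] .. [5,7.7,-2.3]
B = cylinder(h=3.4, r=6.9) → bbox [-6.9,-6.9,0] .. [6.9,6.9,3.4]
lo = A.lo+B.lo = [-13-6.9, 1.3-6.9, -5.4+0] = [-19.900,-5.600,-5.400]
hi = A.hi+B.hi = [5+6.9, 7.7+6.9, -2.3+3.4] = [11.900,14.600,1.100]
diag = √(31.8²+20.2²+6.5²) = √1461.53 = 38.230

min=[-19.900,-5.600,-5.400] max=[11.900,14.600,1.100] diag=38.230


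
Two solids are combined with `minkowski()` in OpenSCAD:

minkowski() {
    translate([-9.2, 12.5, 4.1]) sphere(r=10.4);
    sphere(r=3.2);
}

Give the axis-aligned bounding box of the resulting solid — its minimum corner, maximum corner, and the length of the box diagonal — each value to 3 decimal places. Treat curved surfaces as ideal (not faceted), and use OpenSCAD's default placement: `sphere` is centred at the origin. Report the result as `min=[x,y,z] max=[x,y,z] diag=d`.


min=[-22.800,-1.100,-9.500] max=[4.400,26.100,17.700] diag=47.112

A = translate([-9.2, 12.5, 4.1]) sphere(r=10.4) → bbox [-19.6,2.1,-6.3] .. [1.2,22.9,14.5]
B = sphere(r=3.2) → bbox [-3.2,-3.2,-3.2] .. [3.2,3.2,3.2]
lo = A.lo+B.lo = [-19.6-3.2, 2.1-3.2, -6.3-3.2] = [-22.800,-1.100,-9.500]
hi = A.hi+B.hi = [1.2+3.2, 22.9+3.2, 14.5+3.2] = [4.400,26.100,17.700]
diag = √(27.2²+27.2²+27.2²) = √2219.52 = 47.112


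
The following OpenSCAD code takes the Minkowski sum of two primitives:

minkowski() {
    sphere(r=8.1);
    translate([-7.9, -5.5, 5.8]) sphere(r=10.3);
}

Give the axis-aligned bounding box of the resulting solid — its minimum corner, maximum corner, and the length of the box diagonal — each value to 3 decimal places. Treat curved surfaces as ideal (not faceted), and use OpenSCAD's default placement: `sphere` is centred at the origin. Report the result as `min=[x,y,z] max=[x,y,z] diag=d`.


min=[-26.300,-23.900,-12.600] max=[10.500,12.900,24.200] diag=63.739

A = translate([-7.9, -5.5, 5.8]) sphere(r=10.3) → bbox [-18.2,-15.8,-4.5] .. [2.4,4.8,16.1]
B = sphere(r=8.1) → bbox [-8.1,-8.1,-8.1] .. [8.1,8.1,8.1]
lo = A.lo+B.lo = [-18.2-8.1, -15.8-8.1, -4.5-8.1] = [-26.300,-23.900,-12.600]
hi = A.hi+B.hi = [2.4+8.1, 4.8+8.1, 16.1+8.1] = [10.500,12.900,24.200]
diag = √(36.8²+36.8²+36.8²) = √4062.72 = 63.739


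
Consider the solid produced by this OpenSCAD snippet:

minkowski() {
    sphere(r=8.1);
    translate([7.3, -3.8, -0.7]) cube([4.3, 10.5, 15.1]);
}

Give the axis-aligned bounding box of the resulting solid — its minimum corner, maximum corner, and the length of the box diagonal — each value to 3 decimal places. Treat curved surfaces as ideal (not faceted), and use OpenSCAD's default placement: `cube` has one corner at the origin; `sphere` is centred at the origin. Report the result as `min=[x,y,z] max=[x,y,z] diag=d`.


min=[-0.800,-11.900,-8.800] max=[19.700,14.800,22.500] diag=45.966

A = translate([7.3, -3.8, -0.7]) cube([4.3, 10.5, 15.1]) → bbox [7.3,-3.8,-0.7] .. [11.6,6.7,14.4]
B = sphere(r=8.1) → bbox [-8.1,-8.1,-8.1] .. [8.1,8.1,8.1]
lo = A.lo+B.lo = [7.3-8.1, -3.8-8.1, -0.7-8.1] = [-0.800,-11.900,-8.800]
hi = A.hi+B.hi = [11.6+8.1, 6.7+8.1, 14.4+8.1] = [19.700,14.800,22.500]
diag = √(20.5²+26.7²+31.3²) = √2112.83 = 45.966


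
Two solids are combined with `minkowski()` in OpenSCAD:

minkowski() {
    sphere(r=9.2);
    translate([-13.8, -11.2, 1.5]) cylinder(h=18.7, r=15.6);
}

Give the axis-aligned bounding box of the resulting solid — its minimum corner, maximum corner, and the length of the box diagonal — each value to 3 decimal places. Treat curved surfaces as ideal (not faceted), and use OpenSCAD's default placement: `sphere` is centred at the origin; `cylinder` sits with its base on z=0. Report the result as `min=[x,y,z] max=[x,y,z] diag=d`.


min=[-38.600,-36.000,-7.700] max=[11.000,13.600,29.400] diag=79.352

A = translate([-13.8, -11.2, 1.5]) cylinder(h=18.7, r=15.6) → bbox [-29.4,-26.8,1.5] .. [1.8,4.4,20.2]
B = sphere(r=9.2) → bbox [-9.2,-9.2,-9.2] .. [9.2,9.2,9.2]
lo = A.lo+B.lo = [-29.4-9.2, -26.8-9.2, 1.5-9.2] = [-38.600,-36.000,-7.700]
hi = A.hi+B.hi = [1.8+9.2, 4.4+9.2, 20.2+9.2] = [11.000,13.600,29.400]
diag = √(49.6²+49.6²+37.1²) = √6296.73 = 79.352


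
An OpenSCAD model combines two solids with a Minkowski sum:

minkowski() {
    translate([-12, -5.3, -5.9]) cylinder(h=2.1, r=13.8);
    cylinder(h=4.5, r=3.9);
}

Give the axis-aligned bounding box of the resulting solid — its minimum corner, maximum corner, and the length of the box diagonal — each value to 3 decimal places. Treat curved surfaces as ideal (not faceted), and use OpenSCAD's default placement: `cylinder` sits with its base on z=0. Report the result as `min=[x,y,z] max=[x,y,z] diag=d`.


min=[-29.700,-23.000,-5.900] max=[5.700,12.400,0.700] diag=50.496

A = translate([-12, -5.3, -5.9]) cylinder(h=2.1, r=13.8) → bbox [-25.8,-19.1,-5.9] .. [1.8,8.5,-3.8]
B = cylinder(h=4.5, r=3.9) → bbox [-3.9,-3.9,0] .. [3.9,3.9,4.5]
lo = A.lo+B.lo = [-25.8-3.9, -19.1-3.9, -5.9+0] = [-29.700,-23.000,-5.900]
hi = A.hi+B.hi = [1.8+3.9, 8.5+3.9, -3.8+4.5] = [5.700,12.400,0.700]
diag = √(35.4²+35.4²+6.6²) = √2549.88 = 50.496


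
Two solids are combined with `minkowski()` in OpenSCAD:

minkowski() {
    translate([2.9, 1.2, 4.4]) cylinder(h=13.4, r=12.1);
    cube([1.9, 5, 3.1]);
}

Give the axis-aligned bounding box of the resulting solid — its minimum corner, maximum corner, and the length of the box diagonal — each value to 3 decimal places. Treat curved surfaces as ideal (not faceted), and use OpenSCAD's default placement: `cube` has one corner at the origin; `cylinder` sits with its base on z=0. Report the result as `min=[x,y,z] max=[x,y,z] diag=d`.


A = translate([2.9, 1.2, 4.4]) cylinder(h=13.4, r=12.1) → bbox [-9.2,-10.9,4.4] .. [15,13.3,17.8]
B = cube([1.9, 5, 3.1]) → bbox [0,0,0] .. [1.9,5,3.1]
lo = A.lo+B.lo = [-9.2+0, -10.9+0, 4.4+0] = [-9.200,-10.900,4.400]
hi = A.hi+B.hi = [15+1.9, 13.3+5, 17.8+3.1] = [16.900,18.300,20.900]
diag = √(26.1²+29.2²+16.5²) = √1806.1 = 42.498

min=[-9.200,-10.900,4.400] max=[16.900,18.300,20.900] diag=42.498


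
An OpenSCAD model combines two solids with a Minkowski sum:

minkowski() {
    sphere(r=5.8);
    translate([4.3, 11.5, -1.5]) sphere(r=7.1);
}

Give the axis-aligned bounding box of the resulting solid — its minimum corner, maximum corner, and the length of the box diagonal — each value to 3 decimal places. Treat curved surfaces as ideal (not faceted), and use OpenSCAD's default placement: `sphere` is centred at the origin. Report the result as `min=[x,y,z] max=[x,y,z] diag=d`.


min=[-8.600,-1.400,-14.400] max=[17.200,24.400,11.400] diag=44.687

A = translate([4.3, 11.5, -1.5]) sphere(r=7.1) → bbox [-2.8,4.4,-8.6] .. [11.4,18.6,5.6]
B = sphere(r=5.8) → bbox [-5.8,-5.8,-5.8] .. [5.8,5.8,5.8]
lo = A.lo+B.lo = [-2.8-5.8, 4.4-5.8, -8.6-5.8] = [-8.600,-1.400,-14.400]
hi = A.hi+B.hi = [11.4+5.8, 18.6+5.8, 5.6+5.8] = [17.200,24.400,11.400]
diag = √(25.8²+25.8²+25.8²) = √1996.92 = 44.687


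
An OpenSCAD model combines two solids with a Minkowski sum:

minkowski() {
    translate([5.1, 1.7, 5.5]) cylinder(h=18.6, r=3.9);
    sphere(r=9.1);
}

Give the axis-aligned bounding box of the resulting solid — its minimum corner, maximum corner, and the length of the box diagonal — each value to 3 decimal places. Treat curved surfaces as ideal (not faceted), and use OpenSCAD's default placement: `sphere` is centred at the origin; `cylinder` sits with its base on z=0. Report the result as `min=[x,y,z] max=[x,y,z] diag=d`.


A = translate([5.1, 1.7, 5.5]) cylinder(h=18.6, r=3.9) → bbox [1.2,-2.2,5.5] .. [9,5.6,24.1]
B = sphere(r=9.1) → bbox [-9.1,-9.1,-9.1] .. [9.1,9.1,9.1]
lo = A.lo+B.lo = [1.2-9.1, -2.2-9.1, 5.5-9.1] = [-7.900,-11.300,-3.600]
hi = A.hi+B.hi = [9+9.1, 5.6+9.1, 24.1+9.1] = [18.100,14.700,33.200]
diag = √(26²+26²+36.8²) = √2706.24 = 52.022

min=[-7.900,-11.300,-3.600] max=[18.100,14.700,33.200] diag=52.022


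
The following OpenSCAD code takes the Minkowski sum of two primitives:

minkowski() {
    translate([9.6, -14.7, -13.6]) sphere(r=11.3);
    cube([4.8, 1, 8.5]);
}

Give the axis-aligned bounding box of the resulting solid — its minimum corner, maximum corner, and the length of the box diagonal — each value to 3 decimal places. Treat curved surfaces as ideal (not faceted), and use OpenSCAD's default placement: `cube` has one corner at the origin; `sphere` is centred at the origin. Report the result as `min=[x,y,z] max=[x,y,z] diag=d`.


min=[-1.700,-26.000,-24.900] max=[25.700,-2.400,6.200] diag=47.696

A = translate([9.6, -14.7, -13.6]) sphere(r=11.3) → bbox [-1.7,-26,-24.9] .. [20.9,-3.4,-2.3]
B = cube([4.8, 1, 8.5]) → bbox [0,0,0] .. [4.8,1,8.5]
lo = A.lo+B.lo = [-1.7+0, -26+0, -24.9+0] = [-1.700,-26.000,-24.900]
hi = A.hi+B.hi = [20.9+4.8, -3.4+1, -2.3+8.5] = [25.700,-2.400,6.200]
diag = √(27.4²+23.6²+31.1²) = √2274.93 = 47.696


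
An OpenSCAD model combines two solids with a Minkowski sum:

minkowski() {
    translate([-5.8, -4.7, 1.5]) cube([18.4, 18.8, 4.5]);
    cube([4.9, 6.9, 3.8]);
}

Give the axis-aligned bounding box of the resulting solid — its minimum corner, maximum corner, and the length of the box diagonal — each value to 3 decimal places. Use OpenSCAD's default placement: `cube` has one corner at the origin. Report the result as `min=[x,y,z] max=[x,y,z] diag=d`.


A = translate([-5.8, -4.7, 1.5]) cube([18.4, 18.8, 4.5]) → bbox [-5.8,-4.7,1.5] .. [12.6,14.1,6]
B = cube([4.9, 6.9, 3.8]) → bbox [0,0,0] .. [4.9,6.9,3.8]
lo = A.lo+B.lo = [-5.8+0, -4.7+0, 1.5+0] = [-5.800,-4.700,1.500]
hi = A.hi+B.hi = [12.6+4.9, 14.1+6.9, 6+3.8] = [17.500,21.000,9.800]
diag = √(23.3²+25.7²+8.3²) = √1272.27 = 35.669

min=[-5.800,-4.700,1.500] max=[17.500,21.000,9.800] diag=35.669


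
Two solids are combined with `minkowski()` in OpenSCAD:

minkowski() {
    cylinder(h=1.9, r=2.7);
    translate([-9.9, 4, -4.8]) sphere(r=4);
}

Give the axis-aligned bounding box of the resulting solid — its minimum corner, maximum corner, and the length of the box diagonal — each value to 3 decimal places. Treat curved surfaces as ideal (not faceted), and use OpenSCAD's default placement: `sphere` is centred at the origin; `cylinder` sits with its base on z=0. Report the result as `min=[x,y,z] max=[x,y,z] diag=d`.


A = translate([-9.9, 4, -4.8]) sphere(r=4) → bbox [-13.9,0,-8.8] .. [-5.9,8,-0.8]
B = cylinder(h=1.9, r=2.7) → bbox [-2.7,-2.7,0] .. [2.7,2.7,1.9]
lo = A.lo+B.lo = [-13.9-2.7, 0-2.7, -8.8+0] = [-16.600,-2.700,-8.800]
hi = A.hi+B.hi = [-5.9+2.7, 8+2.7, -0.8+1.9] = [-3.200,10.700,1.100]
diag = √(13.4²+13.4²+9.9²) = √457.13 = 21.381

min=[-16.600,-2.700,-8.800] max=[-3.200,10.700,1.100] diag=21.381


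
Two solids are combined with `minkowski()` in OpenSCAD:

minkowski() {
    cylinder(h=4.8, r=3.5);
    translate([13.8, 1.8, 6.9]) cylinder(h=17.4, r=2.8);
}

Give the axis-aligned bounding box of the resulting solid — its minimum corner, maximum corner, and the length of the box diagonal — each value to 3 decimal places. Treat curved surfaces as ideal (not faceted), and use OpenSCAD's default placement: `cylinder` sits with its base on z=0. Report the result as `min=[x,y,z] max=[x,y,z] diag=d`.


min=[7.500,-4.500,6.900] max=[20.100,8.100,29.100] diag=28.467

A = translate([13.8, 1.8, 6.9]) cylinder(h=17.4, r=2.8) → bbox [11,-1,6.9] .. [16.6,4.6,24.3]
B = cylinder(h=4.8, r=3.5) → bbox [-3.5,-3.5,0] .. [3.5,3.5,4.8]
lo = A.lo+B.lo = [11-3.5, -1-3.5, 6.9+0] = [7.500,-4.500,6.900]
hi = A.hi+B.hi = [16.6+3.5, 4.6+3.5, 24.3+4.8] = [20.100,8.100,29.100]
diag = √(12.6²+12.6²+22.2²) = √810.36 = 28.467


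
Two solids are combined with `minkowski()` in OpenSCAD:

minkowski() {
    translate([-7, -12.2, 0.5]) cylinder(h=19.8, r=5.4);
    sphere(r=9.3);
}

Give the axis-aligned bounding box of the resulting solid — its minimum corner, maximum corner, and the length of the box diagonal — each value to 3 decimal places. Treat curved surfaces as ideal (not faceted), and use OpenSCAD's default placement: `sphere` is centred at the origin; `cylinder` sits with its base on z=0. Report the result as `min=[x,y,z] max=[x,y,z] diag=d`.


A = translate([-7, -12.2, 0.5]) cylinder(h=19.8, r=5.4) → bbox [-12.4,-17.6,0.5] .. [-1.6,-6.8,20.3]
B = sphere(r=9.3) → bbox [-9.3,-9.3,-9.3] .. [9.3,9.3,9.3]
lo = A.lo+B.lo = [-12.4-9.3, -17.6-9.3, 0.5-9.3] = [-21.700,-26.900,-8.800]
hi = A.hi+B.hi = [-1.6+9.3, -6.8+9.3, 20.3+9.3] = [7.700,2.500,29.600]
diag = √(29.4²+29.4²+38.4²) = √3203.28 = 56.598

min=[-21.700,-26.900,-8.800] max=[7.700,2.500,29.600] diag=56.598


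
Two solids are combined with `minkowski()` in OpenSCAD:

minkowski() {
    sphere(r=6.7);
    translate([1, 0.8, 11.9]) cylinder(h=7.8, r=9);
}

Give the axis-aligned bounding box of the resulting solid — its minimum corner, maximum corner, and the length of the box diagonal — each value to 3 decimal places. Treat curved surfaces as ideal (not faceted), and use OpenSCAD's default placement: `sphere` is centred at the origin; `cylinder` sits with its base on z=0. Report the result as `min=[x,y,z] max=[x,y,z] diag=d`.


min=[-14.700,-14.900,5.200] max=[16.700,16.500,26.400] diag=49.207

A = translate([1, 0.8, 11.9]) cylinder(h=7.8, r=9) → bbox [-8,-8.2,11.9] .. [10,9.8,19.7]
B = sphere(r=6.7) → bbox [-6.7,-6.7,-6.7] .. [6.7,6.7,6.7]
lo = A.lo+B.lo = [-8-6.7, -8.2-6.7, 11.9-6.7] = [-14.700,-14.900,5.200]
hi = A.hi+B.hi = [10+6.7, 9.8+6.7, 19.7+6.7] = [16.700,16.500,26.400]
diag = √(31.4²+31.4²+21.2²) = √2421.36 = 49.207


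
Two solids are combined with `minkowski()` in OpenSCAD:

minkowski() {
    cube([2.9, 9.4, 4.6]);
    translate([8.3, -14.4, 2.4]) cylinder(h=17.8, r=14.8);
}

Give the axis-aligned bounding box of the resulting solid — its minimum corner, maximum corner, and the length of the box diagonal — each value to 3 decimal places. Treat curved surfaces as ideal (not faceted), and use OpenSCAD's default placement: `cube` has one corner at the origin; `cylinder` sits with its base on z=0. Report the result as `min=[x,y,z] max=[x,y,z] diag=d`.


A = translate([8.3, -14.4, 2.4]) cylinder(h=17.8, r=14.8) → bbox [-6.5,-29.2,2.4] .. [23.1,0.4,20.2]
B = cube([2.9, 9.4, 4.6]) → bbox [0,0,0] .. [2.9,9.4,4.6]
lo = A.lo+B.lo = [-6.5+0, -29.2+0, 2.4+0] = [-6.500,-29.200,2.400]
hi = A.hi+B.hi = [23.1+2.9, 0.4+9.4, 20.2+4.6] = [26.000,9.800,24.800]
diag = √(32.5²+39²+22.4²) = √3079.01 = 55.489

min=[-6.500,-29.200,2.400] max=[26.000,9.800,24.800] diag=55.489


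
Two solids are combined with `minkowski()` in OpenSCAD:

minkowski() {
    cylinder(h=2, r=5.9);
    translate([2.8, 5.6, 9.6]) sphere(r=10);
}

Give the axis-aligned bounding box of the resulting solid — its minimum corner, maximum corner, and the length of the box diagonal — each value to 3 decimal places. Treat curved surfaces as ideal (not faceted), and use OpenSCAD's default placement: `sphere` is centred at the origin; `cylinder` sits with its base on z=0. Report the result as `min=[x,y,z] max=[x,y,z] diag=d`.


A = translate([2.8, 5.6, 9.6]) sphere(r=10) → bbox [-7.2,-4.4,-0.4] .. [12.8,15.6,19.6]
B = cylinder(h=2, r=5.9) → bbox [-5.9,-5.9,0] .. [5.9,5.9,2]
lo = A.lo+B.lo = [-7.2-5.9, -4.4-5.9, -0.4+0] = [-13.100,-10.300,-0.400]
hi = A.hi+B.hi = [12.8+5.9, 15.6+5.9, 19.6+2] = [18.700,21.500,21.600]
diag = √(31.8²+31.8²+22²) = √2506.48 = 50.065

min=[-13.100,-10.300,-0.400] max=[18.700,21.500,21.600] diag=50.065


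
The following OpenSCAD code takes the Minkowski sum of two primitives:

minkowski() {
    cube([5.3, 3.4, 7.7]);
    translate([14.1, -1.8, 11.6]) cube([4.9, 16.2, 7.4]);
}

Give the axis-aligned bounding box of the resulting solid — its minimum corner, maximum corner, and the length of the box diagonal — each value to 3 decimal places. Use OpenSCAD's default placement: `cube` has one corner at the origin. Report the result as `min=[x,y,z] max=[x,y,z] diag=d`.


min=[14.100,-1.800,11.600] max=[24.300,17.800,26.700] diag=26.762

A = translate([14.1, -1.8, 11.6]) cube([4.9, 16.2, 7.4]) → bbox [14.1,-1.8,11.6] .. [19,14.4,19]
B = cube([5.3, 3.4, 7.7]) → bbox [0,0,0] .. [5.3,3.4,7.7]
lo = A.lo+B.lo = [14.1+0, -1.8+0, 11.6+0] = [14.100,-1.800,11.600]
hi = A.hi+B.hi = [19+5.3, 14.4+3.4, 19+7.7] = [24.300,17.800,26.700]
diag = √(10.2²+19.6²+15.1²) = √716.21 = 26.762


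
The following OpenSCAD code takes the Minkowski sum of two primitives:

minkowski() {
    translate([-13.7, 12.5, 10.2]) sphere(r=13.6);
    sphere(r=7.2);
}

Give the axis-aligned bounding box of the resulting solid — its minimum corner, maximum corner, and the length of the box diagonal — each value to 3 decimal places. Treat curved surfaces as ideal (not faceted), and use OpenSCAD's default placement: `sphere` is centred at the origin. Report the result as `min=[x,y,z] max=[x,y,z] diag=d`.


A = translate([-13.7, 12.5, 10.2]) sphere(r=13.6) → bbox [-27.3,-1.1,-3.4] .. [-0.1,26.1,23.8]
B = sphere(r=7.2) → bbox [-7.2,-7.2,-7.2] .. [7.2,7.2,7.2]
lo = A.lo+B.lo = [-27.3-7.2, -1.1-7.2, -3.4-7.2] = [-34.500,-8.300,-10.600]
hi = A.hi+B.hi = [-0.1+7.2, 26.1+7.2, 23.8+7.2] = [7.100,33.300,31.000]
diag = √(41.6²+41.6²+41.6²) = √5191.68 = 72.053

min=[-34.500,-8.300,-10.600] max=[7.100,33.300,31.000] diag=72.053


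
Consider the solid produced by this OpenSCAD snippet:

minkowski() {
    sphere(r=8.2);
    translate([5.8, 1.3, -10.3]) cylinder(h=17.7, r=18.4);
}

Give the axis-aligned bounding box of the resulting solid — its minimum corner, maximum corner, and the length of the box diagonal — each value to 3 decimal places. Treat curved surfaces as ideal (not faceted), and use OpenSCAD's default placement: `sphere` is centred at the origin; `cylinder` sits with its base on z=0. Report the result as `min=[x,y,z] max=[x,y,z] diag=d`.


min=[-20.800,-25.300,-18.500] max=[32.400,27.900,15.600] diag=82.603

A = translate([5.8, 1.3, -10.3]) cylinder(h=17.7, r=18.4) → bbox [-12.6,-17.1,-10.3] .. [24.2,19.7,7.4]
B = sphere(r=8.2) → bbox [-8.2,-8.2,-8.2] .. [8.2,8.2,8.2]
lo = A.lo+B.lo = [-12.6-8.2, -17.1-8.2, -10.3-8.2] = [-20.800,-25.300,-18.500]
hi = A.hi+B.hi = [24.2+8.2, 19.7+8.2, 7.4+8.2] = [32.400,27.900,15.600]
diag = √(53.2²+53.2²+34.1²) = √6823.29 = 82.603


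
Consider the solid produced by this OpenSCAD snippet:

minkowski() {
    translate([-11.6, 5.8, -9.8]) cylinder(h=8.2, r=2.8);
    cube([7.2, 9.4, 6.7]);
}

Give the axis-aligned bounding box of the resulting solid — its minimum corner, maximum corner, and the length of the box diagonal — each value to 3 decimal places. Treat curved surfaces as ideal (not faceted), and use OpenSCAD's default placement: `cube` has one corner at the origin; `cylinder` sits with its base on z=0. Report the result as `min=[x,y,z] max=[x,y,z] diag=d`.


min=[-14.400,3.000,-9.800] max=[-1.600,18.000,5.100] diag=24.715

A = translate([-11.6, 5.8, -9.8]) cylinder(h=8.2, r=2.8) → bbox [-14.4,3,-9.8] .. [-8.8,8.6,-1.6]
B = cube([7.2, 9.4, 6.7]) → bbox [0,0,0] .. [7.2,9.4,6.7]
lo = A.lo+B.lo = [-14.4+0, 3+0, -9.8+0] = [-14.400,3.000,-9.800]
hi = A.hi+B.hi = [-8.8+7.2, 8.6+9.4, -1.6+6.7] = [-1.600,18.000,5.100]
diag = √(12.8²+15²+14.9²) = √610.85 = 24.715


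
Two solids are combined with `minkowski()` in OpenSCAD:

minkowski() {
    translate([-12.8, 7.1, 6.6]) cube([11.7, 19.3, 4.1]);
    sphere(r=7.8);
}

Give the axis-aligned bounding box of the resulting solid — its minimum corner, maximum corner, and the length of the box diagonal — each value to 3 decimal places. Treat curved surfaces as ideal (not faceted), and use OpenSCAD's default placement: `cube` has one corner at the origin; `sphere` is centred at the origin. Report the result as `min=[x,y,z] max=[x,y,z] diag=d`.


min=[-20.600,-0.700,-1.200] max=[6.700,34.200,18.500] diag=48.491

A = translate([-12.8, 7.1, 6.6]) cube([11.7, 19.3, 4.1]) → bbox [-12.8,7.1,6.6] .. [-1.1,26.4,10.7]
B = sphere(r=7.8) → bbox [-7.8,-7.8,-7.8] .. [7.8,7.8,7.8]
lo = A.lo+B.lo = [-12.8-7.8, 7.1-7.8, 6.6-7.8] = [-20.600,-0.700,-1.200]
hi = A.hi+B.hi = [-1.1+7.8, 26.4+7.8, 10.7+7.8] = [6.700,34.200,18.500]
diag = √(27.3²+34.9²+19.7²) = √2351.39 = 48.491


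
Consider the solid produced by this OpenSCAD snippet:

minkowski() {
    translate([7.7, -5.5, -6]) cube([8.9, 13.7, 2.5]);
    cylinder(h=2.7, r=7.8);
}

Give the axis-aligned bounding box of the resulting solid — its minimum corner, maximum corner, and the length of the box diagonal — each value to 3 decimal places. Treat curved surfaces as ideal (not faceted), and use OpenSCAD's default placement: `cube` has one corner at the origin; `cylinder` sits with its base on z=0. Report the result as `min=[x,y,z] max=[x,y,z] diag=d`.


A = translate([7.7, -5.5, -6]) cube([8.9, 13.7, 2.5]) → bbox [7.7,-5.5,-6] .. [16.6,8.2,-3.5]
B = cylinder(h=2.7, r=7.8) → bbox [-7.8,-7.8,0] .. [7.8,7.8,2.7]
lo = A.lo+B.lo = [7.7-7.8, -5.5-7.8, -6+0] = [-0.100,-13.300,-6.000]
hi = A.hi+B.hi = [16.6+7.8, 8.2+7.8, -3.5+2.7] = [24.400,16.000,-0.800]
diag = √(24.5²+29.3²+5.2²) = √1485.78 = 38.546

min=[-0.100,-13.300,-6.000] max=[24.400,16.000,-0.800] diag=38.546


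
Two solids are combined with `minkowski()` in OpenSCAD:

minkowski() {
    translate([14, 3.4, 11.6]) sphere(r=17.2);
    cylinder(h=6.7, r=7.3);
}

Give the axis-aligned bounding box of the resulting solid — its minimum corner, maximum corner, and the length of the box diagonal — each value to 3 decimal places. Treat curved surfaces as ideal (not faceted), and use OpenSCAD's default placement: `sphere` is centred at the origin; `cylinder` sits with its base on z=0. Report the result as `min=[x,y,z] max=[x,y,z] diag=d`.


A = translate([14, 3.4, 11.6]) sphere(r=17.2) → bbox [-3.2,-13.8,-5.6] .. [31.2,20.6,28.8]
B = cylinder(h=6.7, r=7.3) → bbox [-7.3,-7.3,0] .. [7.3,7.3,6.7]
lo = A.lo+B.lo = [-3.2-7.3, -13.8-7.3, -5.6+0] = [-10.500,-21.100,-5.600]
hi = A.hi+B.hi = [31.2+7.3, 20.6+7.3, 28.8+6.7] = [38.500,27.900,35.500]
diag = √(49²+49²+41.1²) = √6491.21 = 80.568

min=[-10.500,-21.100,-5.600] max=[38.500,27.900,35.500] diag=80.568


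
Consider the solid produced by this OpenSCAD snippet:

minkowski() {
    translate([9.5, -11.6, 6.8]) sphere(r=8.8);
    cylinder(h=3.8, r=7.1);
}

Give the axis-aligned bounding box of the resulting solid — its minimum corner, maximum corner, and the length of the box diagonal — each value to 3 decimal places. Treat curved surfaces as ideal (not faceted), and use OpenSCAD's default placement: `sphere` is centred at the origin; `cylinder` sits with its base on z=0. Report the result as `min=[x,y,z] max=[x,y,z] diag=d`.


min=[-6.400,-27.500,-2.000] max=[25.400,4.300,19.400] diag=49.804

A = translate([9.5, -11.6, 6.8]) sphere(r=8.8) → bbox [0.7,-20.4,-2] .. [18.3,-2.8,15.6]
B = cylinder(h=3.8, r=7.1) → bbox [-7.1,-7.1,0] .. [7.1,7.1,3.8]
lo = A.lo+B.lo = [0.7-7.1, -20.4-7.1, -2+0] = [-6.400,-27.500,-2.000]
hi = A.hi+B.hi = [18.3+7.1, -2.8+7.1, 15.6+3.8] = [25.400,4.300,19.400]
diag = √(31.8²+31.8²+21.4²) = √2480.44 = 49.804


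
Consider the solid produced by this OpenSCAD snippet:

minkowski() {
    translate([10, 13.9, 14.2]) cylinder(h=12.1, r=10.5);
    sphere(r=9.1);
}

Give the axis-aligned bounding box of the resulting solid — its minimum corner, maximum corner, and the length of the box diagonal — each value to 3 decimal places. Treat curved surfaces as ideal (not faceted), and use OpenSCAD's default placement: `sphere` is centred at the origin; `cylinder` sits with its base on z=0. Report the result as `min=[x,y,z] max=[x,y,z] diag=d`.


A = translate([10, 13.9, 14.2]) cylinder(h=12.1, r=10.5) → bbox [-0.5,3.4,14.2] .. [20.5,24.4,26.3]
B = sphere(r=9.1) → bbox [-9.1,-9.1,-9.1] .. [9.1,9.1,9.1]
lo = A.lo+B.lo = [-0.5-9.1, 3.4-9.1, 14.2-9.1] = [-9.600,-5.700,5.100]
hi = A.hi+B.hi = [20.5+9.1, 24.4+9.1, 26.3+9.1] = [29.600,33.500,35.400]
diag = √(39.2²+39.2²+30.3²) = √3991.37 = 63.177

min=[-9.600,-5.700,5.100] max=[29.600,33.500,35.400] diag=63.177


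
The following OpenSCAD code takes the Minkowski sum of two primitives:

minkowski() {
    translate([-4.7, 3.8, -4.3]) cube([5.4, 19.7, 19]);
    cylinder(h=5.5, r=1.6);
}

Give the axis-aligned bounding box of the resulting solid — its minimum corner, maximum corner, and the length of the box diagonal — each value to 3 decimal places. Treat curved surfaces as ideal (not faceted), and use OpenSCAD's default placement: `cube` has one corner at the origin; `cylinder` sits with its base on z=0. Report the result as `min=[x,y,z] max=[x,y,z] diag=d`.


min=[-6.300,2.200,-4.300] max=[2.300,25.100,20.200] diag=34.621

A = translate([-4.7, 3.8, -4.3]) cube([5.4, 19.7, 19]) → bbox [-4.7,3.8,-4.3] .. [0.7,23.5,14.7]
B = cylinder(h=5.5, r=1.6) → bbox [-1.6,-1.6,0] .. [1.6,1.6,5.5]
lo = A.lo+B.lo = [-4.7-1.6, 3.8-1.6, -4.3+0] = [-6.300,2.200,-4.300]
hi = A.hi+B.hi = [0.7+1.6, 23.5+1.6, 14.7+5.5] = [2.300,25.100,20.200]
diag = √(8.6²+22.9²+24.5²) = √1198.62 = 34.621
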